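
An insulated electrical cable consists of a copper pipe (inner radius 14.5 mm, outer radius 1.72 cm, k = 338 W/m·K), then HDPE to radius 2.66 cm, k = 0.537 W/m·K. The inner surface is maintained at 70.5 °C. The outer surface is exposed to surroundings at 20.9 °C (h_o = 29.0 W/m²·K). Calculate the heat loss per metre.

Treat each layer as a resistance in series:
  R'_copper = ln(0.0172/0.0145)/(2πk) = 0.1708/(2π·338) = 8.041×10^-5 m·K/W
  R'_HDPE = ln(0.0266/0.0172)/(2πk) = 0.4360/(2π·0.537) = 0.1292 m·K/W
  R'_conv,out = 1/(2πr h) = 1/(2π·0.0266·29.0) = 0.2063 m·K/W
ΣR = 8.041×10^-5 + 0.1292 + 0.2063 = 0.3356 m·K/W
Q' = ΔT/ΣR = (70.5 °C − 20.9 °C)/0.3356 = 148 W/m

Q' = 148 W/m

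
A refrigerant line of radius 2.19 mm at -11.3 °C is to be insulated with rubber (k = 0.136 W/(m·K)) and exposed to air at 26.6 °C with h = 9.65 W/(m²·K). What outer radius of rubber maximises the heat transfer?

For a cylinder, r_cr = k_ins/h = 0.136/9.65 = 0.0141 m = 1.41 cm

r_cr = 1.41 cm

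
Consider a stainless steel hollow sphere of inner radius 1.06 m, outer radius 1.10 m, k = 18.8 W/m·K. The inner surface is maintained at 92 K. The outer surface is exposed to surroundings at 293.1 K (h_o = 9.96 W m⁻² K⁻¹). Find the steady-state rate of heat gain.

Treat each layer as a resistance in series:
  R_stainless steel = (1/1.06 − 1/1.10)/(4πk) = 0.03431/(4π·18.8) = 1.452×10^-4 K/W
  R_conv,out = 1/(4πr²h) = 1/(4π·1.10²·9.96) = 0.006603 K/W
ΣR = 1.452×10^-4 + 0.006603 = 0.006748 K/W
Q = ΔT/ΣR = (92 K − 293.1 K)/0.006748 = -29800 W
(Negative Q ⇒ heat flows inward; heat gain = 29800 W.)

Q = 29.8 kW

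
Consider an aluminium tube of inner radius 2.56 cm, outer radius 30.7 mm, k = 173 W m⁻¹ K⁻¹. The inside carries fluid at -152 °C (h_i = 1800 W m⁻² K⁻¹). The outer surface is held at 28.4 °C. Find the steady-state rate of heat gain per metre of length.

Q' = 49.8 kW/m

Treat each layer as a resistance in series:
  R'_conv,in = 1/(2πr h) = 1/(2π·0.0256·1800) = 0.003454 m·K/W
  R'_aluminium = ln(0.0307/0.0256)/(2πk) = 0.1817/(2π·173) = 1.671×10^-4 m·K/W
ΣR = 0.003454 + 1.671×10^-4 = 0.003621 m·K/W
Q' = ΔT/ΣR = (-152 °C − 28.4 °C)/0.003621 = -49800 W/m
(Negative Q' ⇒ heat flows inward; heat gain = 49800 W/m.)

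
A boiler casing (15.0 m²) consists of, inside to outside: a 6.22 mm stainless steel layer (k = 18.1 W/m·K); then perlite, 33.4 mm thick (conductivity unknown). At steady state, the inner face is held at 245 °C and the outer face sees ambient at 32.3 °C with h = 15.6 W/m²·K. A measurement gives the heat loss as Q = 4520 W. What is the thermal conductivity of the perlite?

ΣR = ΔT/Q = |245 − 32.3|/4520 = 0.04706 K/W
Known resistances:
  R_stainless steel = L/(kA) = 0.00622/(18.1·15.0) = 2.291×10^-5 K/W
  R_conv,out = 1/(hA) = 1/(15.6·15.0) = 0.004274 K/W
R_perlite = ΣR − ΣR_known = 0.04706 − 0.004297 = 0.04276 K/W
L/(kA) = 0.04276 ⇒ k = 0.0334/(0.04276·15.0) = 0.0521 W/m·K

k = 0.0521 W/m·K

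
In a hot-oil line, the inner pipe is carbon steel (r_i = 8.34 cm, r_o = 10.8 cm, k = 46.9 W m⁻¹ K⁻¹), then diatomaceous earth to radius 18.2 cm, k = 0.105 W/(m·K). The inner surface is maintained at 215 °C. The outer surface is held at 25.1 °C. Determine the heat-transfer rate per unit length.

Treat each layer as a resistance in series:
  R'_carbon steel = ln(0.108/0.0834)/(2πk) = 0.2585/(2π·46.9) = 8.772×10^-4 m·K/W
  R'_diatomaceous earth = ln(0.182/0.108)/(2πk) = 0.5219/(2π·0.105) = 0.7910 m·K/W
ΣR = 8.772×10^-4 + 0.7910 = 0.7919 m·K/W
Q' = ΔT/ΣR = (215 °C − 25.1 °C)/0.7919 = 240 W/m

Q' = 240 W/m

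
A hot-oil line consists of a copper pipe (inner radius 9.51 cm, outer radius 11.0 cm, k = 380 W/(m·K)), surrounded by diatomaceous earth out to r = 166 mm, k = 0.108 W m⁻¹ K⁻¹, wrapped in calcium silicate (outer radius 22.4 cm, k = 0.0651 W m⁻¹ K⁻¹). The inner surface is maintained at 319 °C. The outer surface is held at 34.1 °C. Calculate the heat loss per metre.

Treat each layer as a resistance in series:
  R'_copper = ln(0.110/0.0951)/(2πk) = 0.1456/(2π·380) = 6.096×10^-5 m·K/W
  R'_diatomaceous earth = ln(0.166/0.110)/(2πk) = 0.4115/(2π·0.108) = 0.6064 m·K/W
  R'_calcium silicate = ln(0.224/0.166)/(2πk) = 0.2997/(2π·0.0651) = 0.7326 m·K/W
ΣR = 6.096×10^-5 + 0.6064 + 0.7326 = 1.339 m·K/W
Q' = ΔT/ΣR = (319 °C − 34.1 °C)/1.339 = 213 W/m

Q' = 213 W/m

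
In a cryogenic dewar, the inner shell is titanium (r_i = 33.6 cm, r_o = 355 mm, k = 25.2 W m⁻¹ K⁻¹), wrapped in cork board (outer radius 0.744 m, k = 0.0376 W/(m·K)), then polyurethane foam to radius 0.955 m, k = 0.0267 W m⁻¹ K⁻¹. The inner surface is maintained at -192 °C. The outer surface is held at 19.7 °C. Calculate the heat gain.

Q = 52.9 W

Treat each layer as a resistance in series:
  R_titanium = (1/0.336 − 1/0.355)/(4πk) = 0.1593/(4π·25.2) = 5.030×10^-4 K/W
  R_cork board = (1/0.355 − 1/0.744)/(4πk) = 1.473/(4π·0.0376) = 3.117 K/W
  R_polyurethane foam = (1/0.744 − 1/0.955)/(4πk) = 0.2970/(4π·0.0267) = 0.8851 K/W
ΣR = 5.030×10^-4 + 3.117 + 0.8851 = 4.003 K/W
Q = ΔT/ΣR = (-192 °C − 19.7 °C)/4.003 = -52.9 W
(Negative Q ⇒ heat flows inward; heat gain = 52.9 W.)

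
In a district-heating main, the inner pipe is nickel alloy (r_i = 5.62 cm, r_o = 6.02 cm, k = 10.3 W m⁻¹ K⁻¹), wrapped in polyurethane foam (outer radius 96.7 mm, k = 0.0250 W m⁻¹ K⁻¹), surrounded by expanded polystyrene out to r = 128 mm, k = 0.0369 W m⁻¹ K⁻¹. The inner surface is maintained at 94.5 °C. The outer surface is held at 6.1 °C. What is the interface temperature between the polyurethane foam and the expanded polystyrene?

T = 31.4 °C

Treat each layer as a resistance in series:
  R'_nickel alloy = ln(0.0602/0.0562)/(2πk) = 0.06876/(2π·10.3) = 0.001062 m·K/W
  R'_polyurethane foam = ln(0.0967/0.0602)/(2πk) = 0.4739/(2π·0.0250) = 3.017 m·K/W
  R'_expanded polystyrene = ln(0.128/0.0967)/(2πk) = 0.2804/(2π·0.0369) = 1.209 m·K/W
ΣR = 0.001062 + 3.017 + 1.209 = 4.227 m·K/W
Q' = ΔT/ΣR = (94.5 °C − 6.1 °C)/4.227 = 20.91 W/m
From the inner boundary to the polyurethane foam/expanded polystyrene interface, ΣR_partial = 3.018 m·K/W.
T_interface = T_in − Q'·ΣR_partial = 94.5 °C − (20.91)(3.018) = 31.4 °C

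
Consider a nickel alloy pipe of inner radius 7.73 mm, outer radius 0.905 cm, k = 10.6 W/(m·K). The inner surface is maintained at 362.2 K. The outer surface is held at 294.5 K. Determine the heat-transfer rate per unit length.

Q' = 2πk·ΔT/ln(r₂/r₁) = 2π × 10.6 × 67.7 / ln(0.00905/0.00773) = 28600 W/m

Q' = 28600 W/m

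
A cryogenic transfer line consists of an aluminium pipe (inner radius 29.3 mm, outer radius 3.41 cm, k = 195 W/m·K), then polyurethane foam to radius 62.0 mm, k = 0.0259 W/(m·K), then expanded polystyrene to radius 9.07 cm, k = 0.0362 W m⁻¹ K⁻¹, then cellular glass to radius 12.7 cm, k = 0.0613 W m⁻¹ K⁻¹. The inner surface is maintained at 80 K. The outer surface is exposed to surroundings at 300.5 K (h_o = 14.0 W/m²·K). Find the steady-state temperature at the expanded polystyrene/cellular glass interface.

Treat each layer as a resistance in series:
  R'_aluminium = ln(0.0341/0.0293)/(2πk) = 0.1517/(2π·195) = 1.238×10^-4 m·K/W
  R'_polyurethane foam = ln(0.0620/0.0341)/(2πk) = 0.5978/(2π·0.0259) = 3.674 m·K/W
  R'_expanded polystyrene = ln(0.0907/0.0620)/(2πk) = 0.3804/(2π·0.0362) = 1.673 m·K/W
  R'_cellular glass = ln(0.127/0.0907)/(2πk) = 0.3366/(2π·0.0613) = 0.8740 m·K/W
  R'_conv,out = 1/(2πr h) = 1/(2π·0.127·14.0) = 0.08951 m·K/W
ΣR = 1.238×10^-4 + 3.674 + 1.673 + 0.8740 + 0.08951 = 6.311 m·K/W
Q' = ΔT/ΣR = (80 K − 300.5 K)/6.311 = -34.94 W/m
From the inner boundary to the expanded polystyrene/cellular glass interface, ΣR_partial = 5.347 m·K/W.
T_interface = T_in − Q'·ΣR_partial = 80 K − (-34.94)(5.347) = 266.8 K

T = 266.8 K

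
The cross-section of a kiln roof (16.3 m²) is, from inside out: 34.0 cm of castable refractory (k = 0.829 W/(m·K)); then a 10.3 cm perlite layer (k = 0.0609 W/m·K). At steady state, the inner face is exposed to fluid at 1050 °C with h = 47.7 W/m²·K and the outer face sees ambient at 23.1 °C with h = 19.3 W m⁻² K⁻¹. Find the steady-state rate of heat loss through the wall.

Series thermal resistances, inner to outer:
  R_conv,in = 1/(hA) = 1/(47.7·16.3) = 0.001286 K/W
  R_castable refractory = L/(kA) = 0.340/(0.829·16.3) = 0.02516 K/W
  R_perlite = L/(kA) = 0.103/(0.0609·16.3) = 0.1038 K/W
  R_conv,out = 1/(hA) = 1/(19.3·16.3) = 0.003179 K/W
ΣR = 0.001286 + 0.02516 + 0.1038 + 0.003179 = 0.1334 K/W
Q = ΔT/ΣR = (1050 °C − 23.1 °C)/0.1334 = 7700 W

Q = 7700 W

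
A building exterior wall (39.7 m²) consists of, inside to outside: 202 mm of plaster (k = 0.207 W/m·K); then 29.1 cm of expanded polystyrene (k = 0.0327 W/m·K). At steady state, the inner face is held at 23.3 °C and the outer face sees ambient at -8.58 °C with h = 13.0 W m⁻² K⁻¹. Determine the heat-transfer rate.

Q = 127 W

Treat each layer as a resistance in series:
  R_plaster = L/(kA) = 0.202/(0.207·39.7) = 0.02458 K/W
  R_expanded polystyrene = L/(kA) = 0.291/(0.0327·39.7) = 0.2242 K/W
  R_conv,out = 1/(hA) = 1/(13.0·39.7) = 0.001938 K/W
ΣR = 0.02458 + 0.2242 + 0.001938 = 0.2507 K/W
Q = ΔT/ΣR = (23.3 °C − -8.58 °C)/0.2507 = 127 W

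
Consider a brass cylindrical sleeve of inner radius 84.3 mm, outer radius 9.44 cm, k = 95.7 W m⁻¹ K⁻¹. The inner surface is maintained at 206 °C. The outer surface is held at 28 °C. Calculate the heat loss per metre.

Q' = 946 kW/m

Q' = 2πk·ΔT/ln(r₂/r₁) = 2π × 95.7 × 178 / ln(0.0944/0.0843) = 9.46×10^5 W/m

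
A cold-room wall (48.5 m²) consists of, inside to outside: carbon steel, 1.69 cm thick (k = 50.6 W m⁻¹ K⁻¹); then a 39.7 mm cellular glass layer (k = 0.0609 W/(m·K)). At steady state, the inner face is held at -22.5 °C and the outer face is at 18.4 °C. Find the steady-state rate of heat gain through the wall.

Resistance network (inner→outer):
  R_carbon steel = L/(kA) = 0.0169/(50.6·48.5) = 6.886×10^-6 K/W
  R_cellular glass = L/(kA) = 0.0397/(0.0609·48.5) = 0.01344 K/W
ΣR = 6.886×10^-6 + 0.01344 = 0.01345 K/W
Q = ΔT/ΣR = (-22.5 °C − 18.4 °C)/0.01345 = -3040 W
(Negative Q ⇒ heat flows inward; heat gain = 3040 W.)

Q = 3040 W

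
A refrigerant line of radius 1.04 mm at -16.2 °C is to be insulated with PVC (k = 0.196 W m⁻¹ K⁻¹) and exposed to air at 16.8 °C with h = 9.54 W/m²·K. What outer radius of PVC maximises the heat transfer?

r_cr = 2.05 cm

For a cylinder, r_cr = k_ins/h = 0.196/9.54 = 0.0205 m = 2.05 cm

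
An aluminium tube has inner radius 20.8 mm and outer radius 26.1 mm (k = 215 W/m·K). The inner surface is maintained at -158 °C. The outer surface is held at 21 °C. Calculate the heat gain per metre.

Q' = 2πk·ΔT/ln(r₂/r₁) = 2π × 215 × 179 / ln(0.0261/0.0208) = 1.07×10^6 W/m

Q' = 1070 kW/m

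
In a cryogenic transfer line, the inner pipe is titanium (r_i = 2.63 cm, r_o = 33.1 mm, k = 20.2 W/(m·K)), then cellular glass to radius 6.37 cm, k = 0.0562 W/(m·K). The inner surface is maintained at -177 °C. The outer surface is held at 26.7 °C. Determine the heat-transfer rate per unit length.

Q' = 110 W/m

Resistance network (inner→outer):
  R'_titanium = ln(0.0331/0.0263)/(2πk) = 0.2300/(2π·20.2) = 0.001812 m·K/W
  R'_cellular glass = ln(0.0637/0.0331)/(2πk) = 0.6547/(2π·0.0562) = 1.854 m·K/W
ΣR = 0.001812 + 1.854 = 1.856 m·K/W
Q' = ΔT/ΣR = (-177 °C − 26.7 °C)/1.856 = -110 W/m
(Negative Q' ⇒ heat flows inward; heat gain = 110 W/m.)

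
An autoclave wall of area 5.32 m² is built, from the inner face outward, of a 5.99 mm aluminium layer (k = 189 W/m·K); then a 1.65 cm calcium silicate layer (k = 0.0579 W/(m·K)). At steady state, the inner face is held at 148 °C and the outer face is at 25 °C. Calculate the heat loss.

Series thermal resistances, inner to outer:
  R_aluminium = L/(kA) = 0.00599/(189·5.32) = 5.957×10^-6 K/W
  R_calcium silicate = L/(kA) = 0.0165/(0.0579·5.32) = 0.05357 K/W
ΣR = 5.957×10^-6 + 0.05357 = 0.05358 K/W
Q = ΔT/ΣR = (148 °C − 25 °C)/0.05358 = 2300 W

Q = 2300 W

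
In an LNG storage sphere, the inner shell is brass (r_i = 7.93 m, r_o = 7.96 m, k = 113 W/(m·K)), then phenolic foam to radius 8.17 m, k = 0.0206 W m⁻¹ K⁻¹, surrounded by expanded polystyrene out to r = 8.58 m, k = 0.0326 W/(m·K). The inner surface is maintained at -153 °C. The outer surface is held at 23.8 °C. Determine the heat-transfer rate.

Resistance network (inner→outer):
  R_brass = (1/7.93 − 1/7.96)/(4πk) = 4.753×10^-4/(4π·113) = 3.347×10^-7 K/W
  R_phenolic foam = (1/7.96 − 1/8.17)/(4πk) = 0.003229/(4π·0.0206) = 0.01247 K/W
  R_expanded polystyrene = (1/8.17 − 1/8.58)/(4πk) = 0.005849/(4π·0.0326) = 0.01428 K/W
ΣR = 3.347×10^-7 + 0.01247 + 0.01428 = 0.02675 K/W
Q = ΔT/ΣR = (-153 °C − 23.8 °C)/0.02675 = -6610 W
(Negative Q ⇒ heat flows inward; heat gain = 6610 W.)

Q = 6.61 kW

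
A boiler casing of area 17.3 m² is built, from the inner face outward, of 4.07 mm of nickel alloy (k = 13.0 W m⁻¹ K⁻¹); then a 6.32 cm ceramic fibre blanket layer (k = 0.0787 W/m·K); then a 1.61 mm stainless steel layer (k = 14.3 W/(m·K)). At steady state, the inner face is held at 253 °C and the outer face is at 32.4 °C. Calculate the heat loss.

Q = 4.75 kW

Series thermal resistances, inner to outer:
  R_nickel alloy = L/(kA) = 0.00407/(13.0·17.3) = 1.810×10^-5 K/W
  R_ceramic fibre blanket = L/(kA) = 0.0632/(0.0787·17.3) = 0.04642 K/W
  R_stainless steel = L/(kA) = 0.00161/(14.3·17.3) = 6.508×10^-6 K/W
ΣR = 1.810×10^-5 + 0.04642 + 6.508×10^-6 = 0.04644 K/W
Q = ΔT/ΣR = (253 °C − 32.4 °C)/0.04644 = 4750 W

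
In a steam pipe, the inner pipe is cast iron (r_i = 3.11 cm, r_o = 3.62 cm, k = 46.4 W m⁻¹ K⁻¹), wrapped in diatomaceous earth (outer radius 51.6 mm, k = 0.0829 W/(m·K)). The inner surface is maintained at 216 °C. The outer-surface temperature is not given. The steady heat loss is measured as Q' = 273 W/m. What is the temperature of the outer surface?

T_out = 30.1 °C

Sum the resistances:
  R'_cast iron = ln(0.0362/0.0311)/(2πk) = 0.1519/(2π·46.4) = 5.209×10^-4 m·K/W
  R'_diatomaceous earth = ln(0.0516/0.0362)/(2πk) = 0.3545/(2π·0.0829) = 0.6805 m·K/W
ΣR = 0.6810 m·K/W
ΔT = Q'·ΣR = 273 × 0.6810 = 185.9 K
Heat flows outward, so T_out = T_in − ΔT = 216 − 185.9 = 30.1 °C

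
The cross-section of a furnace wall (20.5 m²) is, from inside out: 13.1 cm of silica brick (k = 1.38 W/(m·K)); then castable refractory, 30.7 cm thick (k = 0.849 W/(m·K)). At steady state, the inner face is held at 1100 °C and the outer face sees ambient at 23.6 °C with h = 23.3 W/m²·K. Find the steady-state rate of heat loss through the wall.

Q = 44200 W

Series thermal resistances, inner to outer:
  R_silica brick = L/(kA) = 0.131/(1.38·20.5) = 0.004631 K/W
  R_castable refractory = L/(kA) = 0.307/(0.849·20.5) = 0.01764 K/W
  R_conv,out = 1/(hA) = 1/(23.3·20.5) = 0.002094 K/W
ΣR = 0.004631 + 0.01764 + 0.002094 = 0.02436 K/W
Q = ΔT/ΣR = (1100 °C − 23.6 °C)/0.02436 = 44200 W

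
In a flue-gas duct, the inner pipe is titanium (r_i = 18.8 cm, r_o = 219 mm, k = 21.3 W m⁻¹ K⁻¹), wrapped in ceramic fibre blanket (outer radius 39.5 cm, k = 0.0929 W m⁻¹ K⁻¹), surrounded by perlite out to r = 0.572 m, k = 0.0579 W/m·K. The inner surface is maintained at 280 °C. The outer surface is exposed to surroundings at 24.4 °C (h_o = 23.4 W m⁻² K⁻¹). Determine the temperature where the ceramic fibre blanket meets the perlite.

T = 153 °C

Resistance network (inner→outer):
  R'_titanium = ln(0.219/0.188)/(2πk) = 0.1526/(2π·21.3) = 0.001140 m·K/W
  R'_ceramic fibre blanket = ln(0.395/0.219)/(2πk) = 0.5898/(2π·0.0929) = 1.010 m·K/W
  R'_perlite = ln(0.572/0.395)/(2πk) = 0.3703/(2π·0.0579) = 1.018 m·K/W
  R'_conv,out = 1/(2πr h) = 1/(2π·0.572·23.4) = 0.01189 m·K/W
ΣR = 0.001140 + 1.010 + 1.018 + 0.01189 = 2.041 m·K/W
Q' = ΔT/ΣR = (280 °C − 24.4 °C)/2.041 = 125.2 W/m
From the inner boundary to the ceramic fibre blanket/perlite interface, ΣR_partial = 1.011 m·K/W.
T_interface = T_in − Q'·ΣR_partial = 280 °C − (125.2)(1.011) = 153 °C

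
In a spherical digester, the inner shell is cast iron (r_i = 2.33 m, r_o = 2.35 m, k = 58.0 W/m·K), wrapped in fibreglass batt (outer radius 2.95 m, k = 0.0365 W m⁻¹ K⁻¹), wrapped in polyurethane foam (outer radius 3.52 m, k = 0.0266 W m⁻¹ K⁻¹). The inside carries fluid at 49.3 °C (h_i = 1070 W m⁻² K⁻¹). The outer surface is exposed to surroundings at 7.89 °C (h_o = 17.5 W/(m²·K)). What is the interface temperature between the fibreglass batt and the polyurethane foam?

T = 27.2 °C

Treat each layer as a resistance in series:
  R_conv,in = 1/(4πr²h) = 1/(4π·2.33²·1070) = 1.370×10^-5 K/W
  R_cast iron = (1/2.33 − 1/2.35)/(4πk) = 0.003653/(4π·58.0) = 5.012×10^-6 K/W
  R_fibreglass batt = (1/2.35 − 1/2.95)/(4πk) = 0.08655/(4π·0.0365) = 0.1887 K/W
  R_polyurethane foam = (1/2.95 − 1/3.52)/(4πk) = 0.05489/(4π·0.0266) = 0.1642 K/W
  R_conv,out = 1/(4πr²h) = 1/(4π·3.52²·17.5) = 3.670×10^-4 K/W
ΣR = 1.370×10^-5 + 5.012×10^-6 + 0.1887 + 0.1642 + 3.670×10^-4 = 0.3533 K/W
Q = ΔT/ΣR = (49.3 °C − 7.89 °C)/0.3533 = 117.2 W
From the inner boundary to the fibreglass batt/polyurethane foam interface, ΣR_partial = 0.1887 K/W.
T_interface = T_in − Q·ΣR_partial = 49.3 °C − (117.2)(0.1887) = 27.2 °C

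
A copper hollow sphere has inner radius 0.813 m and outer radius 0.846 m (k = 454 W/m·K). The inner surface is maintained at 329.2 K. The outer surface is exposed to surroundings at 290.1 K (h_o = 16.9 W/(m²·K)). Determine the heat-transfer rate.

Resistance network (inner→outer):
  R_copper = (1/0.813 − 1/0.846)/(4πk) = 0.04798/(4π·454) = 8.410×10^-6 K/W
  R_conv,out = 1/(4πr²h) = 1/(4π·0.846²·16.9) = 0.006579 K/W
ΣR = 8.410×10^-6 + 0.006579 = 0.006587 K/W
Q = ΔT/ΣR = (329.2 K − 290.1 K)/0.006587 = 5940 W

Q = 5.94 kW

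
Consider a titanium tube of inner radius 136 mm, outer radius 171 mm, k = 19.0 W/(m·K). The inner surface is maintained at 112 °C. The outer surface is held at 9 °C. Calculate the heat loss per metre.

Q' = 2πk·ΔT/ln(r₂/r₁) = 2π × 19.0 × 103 / ln(0.171/0.136) = 53700 W/m

Q' = 53.7 kW/m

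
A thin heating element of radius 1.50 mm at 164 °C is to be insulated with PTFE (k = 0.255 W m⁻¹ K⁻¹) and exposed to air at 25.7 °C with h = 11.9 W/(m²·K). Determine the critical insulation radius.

For a cylinder, r_cr = k_ins/h = 0.255/11.9 = 0.0214 m = 2.14 cm

r_cr = 2.14 cm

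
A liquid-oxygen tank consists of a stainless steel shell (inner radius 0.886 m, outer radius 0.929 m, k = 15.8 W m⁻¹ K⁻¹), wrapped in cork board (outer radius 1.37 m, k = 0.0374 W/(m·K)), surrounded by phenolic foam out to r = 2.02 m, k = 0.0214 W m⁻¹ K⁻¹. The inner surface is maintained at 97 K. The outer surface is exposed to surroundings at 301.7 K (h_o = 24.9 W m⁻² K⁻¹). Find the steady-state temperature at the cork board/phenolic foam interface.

Series thermal resistances, inner to outer:
  R_stainless steel = (1/0.886 − 1/0.929)/(4πk) = 0.05224/(4π·15.8) = 2.631×10^-4 K/W
  R_cork board = (1/0.929 − 1/1.37)/(4πk) = 0.3465/(4π·0.0374) = 0.7373 K/W
  R_phenolic foam = (1/1.37 − 1/2.02)/(4πk) = 0.2349/(4π·0.0214) = 0.8734 K/W
  R_conv,out = 1/(4πr²h) = 1/(4π·2.02²·24.9) = 7.832×10^-4 K/W
ΣR = 2.631×10^-4 + 0.7373 + 0.8734 + 7.832×10^-4 = 1.612 K/W
Q = ΔT/ΣR = (97 K − 301.7 K)/1.612 = -127.0 W
From the inner boundary to the cork board/phenolic foam interface, ΣR_partial = 0.7376 K/W.
T_interface = T_in − Q·ΣR_partial = 97 K − (-127.0)(0.7376) = 190.7 K

T = 190.7 K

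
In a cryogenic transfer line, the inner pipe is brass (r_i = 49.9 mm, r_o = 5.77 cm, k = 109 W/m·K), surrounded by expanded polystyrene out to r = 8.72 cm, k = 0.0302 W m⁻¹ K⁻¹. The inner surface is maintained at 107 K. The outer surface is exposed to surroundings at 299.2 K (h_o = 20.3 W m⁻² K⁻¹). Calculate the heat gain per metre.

Q' = 84.8 W/m

Resistance network (inner→outer):
  R'_brass = ln(0.0577/0.0499)/(2πk) = 0.1452/(2π·109) = 2.121×10^-4 m·K/W
  R'_expanded polystyrene = ln(0.0872/0.0577)/(2πk) = 0.4129/(2π·0.0302) = 2.176 m·K/W
  R'_conv,out = 1/(2πr h) = 1/(2π·0.0872·20.3) = 0.08991 m·K/W
ΣR = 2.121×10^-4 + 2.176 + 0.08991 = 2.266 m·K/W
Q' = ΔT/ΣR = (107 K − 299.2 K)/2.266 = -84.8 W/m
(Negative Q' ⇒ heat flows inward; heat gain = 84.8 W/m.)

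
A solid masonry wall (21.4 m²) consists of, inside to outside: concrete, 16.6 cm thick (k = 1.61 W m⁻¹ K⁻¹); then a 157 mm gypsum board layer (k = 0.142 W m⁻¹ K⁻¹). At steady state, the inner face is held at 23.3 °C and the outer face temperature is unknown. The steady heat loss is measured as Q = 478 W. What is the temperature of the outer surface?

T_out = -3.70 °C

Series resistances:
  R_concrete = L/(kA) = 0.166/(1.61·21.4) = 0.004818 K/W
  R_gypsum board = L/(kA) = 0.157/(0.142·21.4) = 0.05167 K/W
ΣR = 0.05648 K/W
ΔT = Q·ΣR = 478 × 0.05648 = 27.00 K
Heat flows outward, so T_out = T_in − ΔT = 23.3 − 27.00 = -3.70 °C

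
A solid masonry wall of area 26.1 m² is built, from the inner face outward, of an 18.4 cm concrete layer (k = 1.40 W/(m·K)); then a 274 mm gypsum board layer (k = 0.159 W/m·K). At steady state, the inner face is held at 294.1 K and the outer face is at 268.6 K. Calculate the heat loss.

Treat each layer as a resistance in series:
  R_concrete = L/(kA) = 0.184/(1.40·26.1) = 0.005036 K/W
  R_gypsum board = L/(kA) = 0.274/(0.159·26.1) = 0.06603 K/W
ΣR = 0.005036 + 0.06603 = 0.07107 K/W
Q = ΔT/ΣR = (294.1 K − 268.6 K)/0.07107 = 359 W

Q = 359 W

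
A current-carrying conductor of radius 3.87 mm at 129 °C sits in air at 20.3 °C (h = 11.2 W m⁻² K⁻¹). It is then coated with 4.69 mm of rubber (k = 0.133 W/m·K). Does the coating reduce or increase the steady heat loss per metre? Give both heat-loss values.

increases: 29.6 → 41.6 W/m

Critical radius for a cylinder: r_cr = k/h = 0.0119 m = 1.19 cm.
Outer radius after coating: r₂ = 0.00387 + 0.00469 = 0.00856 m.
Since r₁ < r_cr and r₂ ≤ r_cr, the coating moves toward the maximum at r_cr — heat loss rises.
Bare: R = 1/(2πr₁h) = 3.672 m·K/W; Q = 108.7/3.672 = 29.6 W/m.
Coated: R = R_cond + R_conv = 2.610 m·K/W; Q = 108.7/2.610 = 41.6 W/m.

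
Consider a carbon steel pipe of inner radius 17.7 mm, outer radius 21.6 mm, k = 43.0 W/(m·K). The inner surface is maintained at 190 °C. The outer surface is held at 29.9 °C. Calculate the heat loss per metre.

Q' = 217 kW/m

Q' = 2πk·ΔT/ln(r₂/r₁) = 2π × 43.0 × 160.1 / ln(0.0216/0.0177) = 2.17×10^5 W/m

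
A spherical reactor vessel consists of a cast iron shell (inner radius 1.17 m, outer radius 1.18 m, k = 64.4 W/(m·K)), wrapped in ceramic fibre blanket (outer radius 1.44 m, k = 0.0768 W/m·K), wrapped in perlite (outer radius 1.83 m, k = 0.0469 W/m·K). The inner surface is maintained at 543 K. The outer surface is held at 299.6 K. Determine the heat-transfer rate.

Treat each layer as a resistance in series:
  R_cast iron = (1/1.17 − 1/1.18)/(4πk) = 0.007243/(4π·64.4) = 8.950×10^-6 K/W
  R_ceramic fibre blanket = (1/1.18 − 1/1.44)/(4πk) = 0.1530/(4π·0.0768) = 0.1585 K/W
  R_perlite = (1/1.44 − 1/1.83)/(4πk) = 0.1480/(4π·0.0469) = 0.2511 K/W
ΣR = 8.950×10^-6 + 0.1585 + 0.2511 = 0.4096 K/W
Q = ΔT/ΣR = (543 K − 299.6 K)/0.4096 = 594 W

Q = 594 W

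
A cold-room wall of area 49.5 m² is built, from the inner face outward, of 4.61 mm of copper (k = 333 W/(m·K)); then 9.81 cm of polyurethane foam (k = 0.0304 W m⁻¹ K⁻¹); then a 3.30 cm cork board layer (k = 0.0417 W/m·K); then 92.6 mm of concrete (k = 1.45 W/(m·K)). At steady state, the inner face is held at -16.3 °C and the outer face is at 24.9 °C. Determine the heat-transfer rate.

Q = 500 W

Resistance network (inner→outer):
  R_copper = L/(kA) = 0.00461/(333·49.5) = 2.797×10^-7 K/W
  R_polyurethane foam = L/(kA) = 0.0981/(0.0304·49.5) = 0.06519 K/W
  R_cork board = L/(kA) = 0.0330/(0.0417·49.5) = 0.01599 K/W
  R_concrete = L/(kA) = 0.0926/(1.45·49.5) = 0.001290 K/W
ΣR = 2.797×10^-7 + 0.06519 + 0.01599 + 0.001290 = 0.08247 K/W
Q = ΔT/ΣR = (-16.3 °C − 24.9 °C)/0.08247 = -500 W
(Negative Q ⇒ heat flows inward; heat gain = 500 W.)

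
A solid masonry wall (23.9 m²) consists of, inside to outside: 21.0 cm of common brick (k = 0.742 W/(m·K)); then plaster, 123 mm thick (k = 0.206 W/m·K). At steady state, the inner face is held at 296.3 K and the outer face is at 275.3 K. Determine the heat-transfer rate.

Treat each layer as a resistance in series:
  R_common brick = L/(kA) = 0.210/(0.742·23.9) = 0.01184 K/W
  R_plaster = L/(kA) = 0.123/(0.206·23.9) = 0.02498 K/W
ΣR = 0.01184 + 0.02498 = 0.03682 K/W
Q = ΔT/ΣR = (296.3 K − 275.3 K)/0.03682 = 570 W

Q = 570 W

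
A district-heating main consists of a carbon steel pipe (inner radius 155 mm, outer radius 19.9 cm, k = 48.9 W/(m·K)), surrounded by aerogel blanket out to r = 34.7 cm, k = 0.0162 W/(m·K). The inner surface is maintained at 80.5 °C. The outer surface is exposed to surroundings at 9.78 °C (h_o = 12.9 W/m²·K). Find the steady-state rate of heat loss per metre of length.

Treat each layer as a resistance in series:
  R'_carbon steel = ln(0.199/0.155)/(2πk) = 0.2499/(2π·48.9) = 8.133×10^-4 m·K/W
  R'_aerogel blanket = ln(0.347/0.199)/(2πk) = 0.5560/(2π·0.0162) = 5.463 m·K/W
  R'_conv,out = 1/(2πr h) = 1/(2π·0.347·12.9) = 0.03556 m·K/W
ΣR = 8.133×10^-4 + 5.463 + 0.03556 = 5.499 m·K/W
Q' = ΔT/ΣR = (80.5 °C − 9.78 °C)/5.499 = 12.9 W/m

Q' = 12.9 W/m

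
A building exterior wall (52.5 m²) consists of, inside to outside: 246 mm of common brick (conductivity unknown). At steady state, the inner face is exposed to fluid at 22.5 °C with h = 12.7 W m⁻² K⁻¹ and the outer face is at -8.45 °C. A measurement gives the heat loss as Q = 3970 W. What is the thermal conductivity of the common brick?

ΣR = ΔT/Q = |22.5 − -8.45|/3970 = 0.007796 K/W
Known resistances:
  R_conv,in = 1/(hA) = 1/(12.7·52.5) = 0.001500 K/W
R_common brick = ΣR − ΣR_known = 0.007796 − 0.001500 = 0.006296 K/W
L/(kA) = 0.006296 ⇒ k = 0.246/(0.006296·52.5) = 0.744 W/m·K

k = 0.744 W/m·K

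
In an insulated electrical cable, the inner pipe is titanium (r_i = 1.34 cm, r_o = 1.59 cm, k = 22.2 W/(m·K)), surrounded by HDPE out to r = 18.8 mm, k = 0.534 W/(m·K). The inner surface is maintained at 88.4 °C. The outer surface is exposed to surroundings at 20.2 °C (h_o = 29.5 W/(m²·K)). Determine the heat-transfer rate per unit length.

Q' = 202 W/m

Resistance network (inner→outer):
  R'_titanium = ln(0.0159/0.0134)/(2πk) = 0.1711/(2π·22.2) = 0.001226 m·K/W
  R'_HDPE = ln(0.0188/0.0159)/(2πk) = 0.1675/(2π·0.534) = 0.04993 m·K/W
  R'_conv,out = 1/(2πr h) = 1/(2π·0.0188·29.5) = 0.2870 m·K/W
ΣR = 0.001226 + 0.04993 + 0.2870 = 0.3382 m·K/W
Q' = ΔT/ΣR = (88.4 °C − 20.2 °C)/0.3382 = 202 W/m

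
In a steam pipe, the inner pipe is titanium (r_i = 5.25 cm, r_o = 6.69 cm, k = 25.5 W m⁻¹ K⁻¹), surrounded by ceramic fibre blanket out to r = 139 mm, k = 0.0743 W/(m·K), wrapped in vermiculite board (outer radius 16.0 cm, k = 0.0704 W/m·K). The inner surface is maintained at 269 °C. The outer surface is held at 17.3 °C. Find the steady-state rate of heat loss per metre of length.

Resistance network (inner→outer):
  R'_titanium = ln(0.0669/0.0525)/(2πk) = 0.2424/(2π·25.5) = 0.001513 m·K/W
  R'_ceramic fibre blanket = ln(0.139/0.0669)/(2πk) = 0.7313/(2π·0.0743) = 1.566 m·K/W
  R'_vermiculite board = ln(0.160/0.139)/(2πk) = 0.1407/(2π·0.0704) = 0.3181 m·K/W
ΣR = 0.001513 + 1.566 + 0.3181 = 1.886 m·K/W
Q' = ΔT/ΣR = (269 °C − 17.3 °C)/1.886 = 133 W/m

Q' = 133 W/m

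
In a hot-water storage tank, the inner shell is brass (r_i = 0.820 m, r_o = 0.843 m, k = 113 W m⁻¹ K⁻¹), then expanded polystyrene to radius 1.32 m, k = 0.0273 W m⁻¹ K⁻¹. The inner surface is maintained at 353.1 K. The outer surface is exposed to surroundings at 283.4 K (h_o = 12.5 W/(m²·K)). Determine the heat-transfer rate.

Q = 55.6 W

Treat each layer as a resistance in series:
  R_brass = (1/0.820 − 1/0.843)/(4πk) = 0.03327/(4π·113) = 2.343×10^-5 K/W
  R_expanded polystyrene = (1/0.843 − 1/1.32)/(4πk) = 0.4287/(4π·0.0273) = 1.250 K/W
  R_conv,out = 1/(4πr²h) = 1/(4π·1.32²·12.5) = 0.003654 K/W
ΣR = 2.343×10^-5 + 1.250 + 0.003654 = 1.254 K/W
Q = ΔT/ΣR = (353.1 K − 283.4 K)/1.254 = 55.6 W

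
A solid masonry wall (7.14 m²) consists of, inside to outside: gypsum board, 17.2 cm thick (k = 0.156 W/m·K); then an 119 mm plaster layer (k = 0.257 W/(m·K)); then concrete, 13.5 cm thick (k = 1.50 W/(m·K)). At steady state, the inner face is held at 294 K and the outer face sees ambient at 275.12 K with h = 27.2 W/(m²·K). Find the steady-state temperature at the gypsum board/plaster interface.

Resistance network (inner→outer):
  R_gypsum board = L/(kA) = 0.172/(0.156·7.14) = 0.1544 K/W
  R_plaster = L/(kA) = 0.119/(0.257·7.14) = 0.06485 K/W
  R_concrete = L/(kA) = 0.135/(1.50·7.14) = 0.01261 K/W
  R_conv,out = 1/(hA) = 1/(27.2·7.14) = 0.005149 K/W
ΣR = 0.1544 + 0.06485 + 0.01261 + 0.005149 = 0.2370 K/W
Q = ΔT/ΣR = (294 K − 275.12 K)/0.2370 = 79.66 W
From the inner boundary to the gypsum board/plaster interface, ΣR_partial = 0.1544 K/W.
T_interface = T_in − Q·ΣR_partial = 294 K − (79.66)(0.1544) = 281.70 K

T = 281.70 K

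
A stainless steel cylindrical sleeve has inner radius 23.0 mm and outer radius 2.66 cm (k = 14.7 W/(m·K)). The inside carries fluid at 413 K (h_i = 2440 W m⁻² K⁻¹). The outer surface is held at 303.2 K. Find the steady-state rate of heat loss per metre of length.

Q' = 24.9 kW/m

Treat each layer as a resistance in series:
  R'_conv,in = 1/(2πr h) = 1/(2π·0.0230·2440) = 0.002836 m·K/W
  R'_stainless steel = ln(0.0266/0.0230)/(2πk) = 0.1454/(2π·14.7) = 0.001574 m·K/W
ΣR = 0.002836 + 0.001574 = 0.004410 m·K/W
Q' = ΔT/ΣR = (413 K − 303.2 K)/0.004410 = 24900 W/m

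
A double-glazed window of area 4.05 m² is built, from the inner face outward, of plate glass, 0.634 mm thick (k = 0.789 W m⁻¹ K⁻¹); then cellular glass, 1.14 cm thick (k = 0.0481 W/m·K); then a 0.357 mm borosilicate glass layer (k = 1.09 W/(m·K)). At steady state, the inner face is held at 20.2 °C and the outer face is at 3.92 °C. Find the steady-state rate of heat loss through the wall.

Resistance network (inner→outer):
  R_plate glass = L/(kA) = 6.34×10^-4/(0.789·4.05) = 1.984×10^-4 K/W
  R_cellular glass = L/(kA) = 0.0114/(0.0481·4.05) = 0.05852 K/W
  R_borosilicate glass = L/(kA) = 3.57×10^-4/(1.09·4.05) = 8.087×10^-5 K/W
ΣR = 1.984×10^-4 + 0.05852 + 8.087×10^-5 = 0.05880 K/W
Q = ΔT/ΣR = (20.2 °C − 3.92 °C)/0.05880 = 277 W

Q = 277 W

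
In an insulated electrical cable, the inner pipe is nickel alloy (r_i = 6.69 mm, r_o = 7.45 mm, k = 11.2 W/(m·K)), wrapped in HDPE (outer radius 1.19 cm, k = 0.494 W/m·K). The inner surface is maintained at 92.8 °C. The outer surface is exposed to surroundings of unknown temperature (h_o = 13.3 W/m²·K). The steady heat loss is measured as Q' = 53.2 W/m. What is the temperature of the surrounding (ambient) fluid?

Sum the resistances:
  R'_nickel alloy = ln(0.00745/0.00669)/(2πk) = 0.1076/(2π·11.2) = 0.001529 m·K/W
  R'_HDPE = ln(0.0119/0.00745)/(2πk) = 0.4683/(2π·0.494) = 0.1509 m·K/W
  R'_conv,out = 1/(2πr h) = 1/(2π·0.0119·13.3) = 1.006 m·K/W
ΣR = 1.158 m·K/W
ΔT = Q'·ΣR = 53.2 × 1.158 = 61.61 K
Heat flows outward, so T_out = T_in − ΔT = 92.8 − 61.61 = 31.2 °C

T_out = 31.2 °C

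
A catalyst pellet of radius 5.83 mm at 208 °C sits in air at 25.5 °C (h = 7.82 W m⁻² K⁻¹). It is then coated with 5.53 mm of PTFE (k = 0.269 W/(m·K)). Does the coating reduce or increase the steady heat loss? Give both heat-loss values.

increases: 0.610 → 1.76 W

Critical radius for a sphere: r_cr = 2k/h = 0.0688 m = 6.88 cm.
Outer radius after coating: r₂ = 0.00583 + 0.00553 = 0.01136 m.
Since r₁ < r_cr and r₂ ≤ r_cr, the coating moves toward the maximum at r_cr — heat loss rises.
Bare: R = 1/(4πr₁²h) = 299.4 K/W; Q = 182.5/299.4 = 0.610 W.
Coated: R = R_cond + R_conv = 103.6 K/W; Q = 182.5/103.6 = 1.76 W.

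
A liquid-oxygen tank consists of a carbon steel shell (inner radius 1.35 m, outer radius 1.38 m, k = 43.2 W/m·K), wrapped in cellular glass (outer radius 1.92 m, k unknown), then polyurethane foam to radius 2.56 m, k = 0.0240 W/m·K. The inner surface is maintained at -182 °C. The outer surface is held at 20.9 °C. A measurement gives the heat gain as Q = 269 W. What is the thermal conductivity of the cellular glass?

ΣR = ΔT/Q = |-182 − 20.9|/269 = 0.7543 K/W
Known resistances:
  R_carbon steel = (1/1.35 − 1/1.38)/(4πk) = 0.01610/(4π·43.2) = 2.966×10^-5 K/W
  R_polyurethane foam = (1/1.92 − 1/2.56)/(4πk) = 0.1302/(4π·0.0240) = 0.4317 K/W
R_cellular glass = ΣR − ΣR_known = 0.7543 − 0.4317 = 0.3226 K/W
(1/r₁−1/r₂)/(4πk) = 0.3226 ⇒ k = 0.2038/(4π·0.3226) = 0.0503 W/m·K

k = 0.0503 W/m·K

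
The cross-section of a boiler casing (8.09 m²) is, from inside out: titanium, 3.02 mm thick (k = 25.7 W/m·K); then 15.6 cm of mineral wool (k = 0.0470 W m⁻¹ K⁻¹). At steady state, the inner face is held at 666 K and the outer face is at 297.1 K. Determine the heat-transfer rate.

Resistance network (inner→outer):
  R_titanium = L/(kA) = 0.00302/(25.7·8.09) = 1.453×10^-5 K/W
  R_mineral wool = L/(kA) = 0.156/(0.0470·8.09) = 0.4103 K/W
ΣR = 1.453×10^-5 + 0.4103 = 0.4103 K/W
Q = ΔT/ΣR = (666 K − 297.1 K)/0.4103 = 899 W

Q = 899 W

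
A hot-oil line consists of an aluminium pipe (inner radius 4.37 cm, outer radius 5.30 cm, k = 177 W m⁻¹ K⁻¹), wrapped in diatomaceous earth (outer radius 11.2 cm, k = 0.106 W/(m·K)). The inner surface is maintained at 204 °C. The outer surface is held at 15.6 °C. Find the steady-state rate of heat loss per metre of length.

Series thermal resistances, inner to outer:
  R'_aluminium = ln(0.0530/0.0437)/(2πk) = 0.1929/(2π·177) = 1.735×10^-4 m·K/W
  R'_diatomaceous earth = ln(0.112/0.0530)/(2πk) = 0.7482/(2π·0.106) = 1.123 m·K/W
ΣR = 1.735×10^-4 + 1.123 = 1.123 m·K/W
Q' = ΔT/ΣR = (204 °C − 15.6 °C)/1.123 = 168 W/m

Q' = 168 W/m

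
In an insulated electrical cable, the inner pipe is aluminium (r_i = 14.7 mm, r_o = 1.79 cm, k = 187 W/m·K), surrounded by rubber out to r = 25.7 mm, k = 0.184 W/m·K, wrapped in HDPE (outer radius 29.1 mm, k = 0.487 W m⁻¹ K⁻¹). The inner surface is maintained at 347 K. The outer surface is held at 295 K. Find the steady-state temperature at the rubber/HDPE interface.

T = 301.0 K

Treat each layer as a resistance in series:
  R'_aluminium = ln(0.0179/0.0147)/(2πk) = 0.1970/(2π·187) = 1.676×10^-4 m·K/W
  R'_rubber = ln(0.0257/0.0179)/(2πk) = 0.3617/(2π·0.184) = 0.3129 m·K/W
  R'_HDPE = ln(0.0291/0.0257)/(2πk) = 0.1242/(2π·0.487) = 0.04060 m·K/W
ΣR = 1.676×10^-4 + 0.3129 + 0.04060 = 0.3537 m·K/W
Q' = ΔT/ΣR = (347 K − 295 K)/0.3537 = 147.0 W/m
From the inner boundary to the rubber/HDPE interface, ΣR_partial = 0.3131 m·K/W.
T_interface = T_in − Q'·ΣR_partial = 347 K − (147.0)(0.3131) = 301.0 K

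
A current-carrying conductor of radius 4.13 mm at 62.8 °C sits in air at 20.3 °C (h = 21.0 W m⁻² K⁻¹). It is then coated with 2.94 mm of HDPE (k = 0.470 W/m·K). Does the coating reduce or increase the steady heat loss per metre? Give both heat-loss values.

Critical radius for a cylinder: r_cr = k/h = 0.0224 m = 2.24 cm.
Outer radius after coating: r₂ = 0.00413 + 0.00294 = 0.00707 m.
Since r₁ < r_cr and r₂ ≤ r_cr, the coating moves toward the maximum at r_cr — heat loss rises.
Bare: R = 1/(2πr₁h) = 1.835 m·K/W; Q = 42.5/1.835 = 23.2 W/m.
Coated: R = R_cond + R_conv = 1.254 m·K/W; Q = 42.5/1.254 = 33.9 W/m.

increases: 23.2 → 33.9 W/m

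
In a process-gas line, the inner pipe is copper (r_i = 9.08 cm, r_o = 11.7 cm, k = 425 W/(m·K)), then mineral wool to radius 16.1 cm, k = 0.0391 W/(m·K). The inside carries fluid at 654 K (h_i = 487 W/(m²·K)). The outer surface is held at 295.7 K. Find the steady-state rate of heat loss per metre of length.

Q' = 275 W/m

Resistance network (inner→outer):
  R'_conv,in = 1/(2πr h) = 1/(2π·0.0908·487) = 0.003599 m·K/W
  R'_copper = ln(0.117/0.0908)/(2πk) = 0.2535/(2π·425) = 9.494×10^-5 m·K/W
  R'_mineral wool = ln(0.161/0.117)/(2πk) = 0.3192/(2π·0.0391) = 1.299 m·K/W
ΣR = 0.003599 + 9.494×10^-5 + 1.299 = 1.303 m·K/W
Q' = ΔT/ΣR = (654 K − 295.7 K)/1.303 = 275 W/m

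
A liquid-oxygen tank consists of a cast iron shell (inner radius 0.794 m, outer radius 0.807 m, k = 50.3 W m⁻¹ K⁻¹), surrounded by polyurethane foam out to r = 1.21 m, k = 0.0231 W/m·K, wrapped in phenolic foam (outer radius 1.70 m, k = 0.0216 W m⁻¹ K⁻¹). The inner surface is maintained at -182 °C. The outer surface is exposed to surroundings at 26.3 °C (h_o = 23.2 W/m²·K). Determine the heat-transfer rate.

Resistance network (inner→outer):
  R_cast iron = (1/0.794 − 1/0.807)/(4πk) = 0.02029/(4π·50.3) = 3.210×10^-5 K/W
  R_polyurethane foam = (1/0.807 − 1/1.21)/(4πk) = 0.4127/(4π·0.0231) = 1.422 K/W
  R_phenolic foam = (1/1.21 − 1/1.70)/(4πk) = 0.2382/(4π·0.0216) = 0.8776 K/W
  R_conv,out = 1/(4πr²h) = 1/(4π·1.70²·23.2) = 0.001187 K/W
ΣR = 3.210×10^-5 + 1.422 + 0.8776 + 0.001187 = 2.301 K/W
Q = ΔT/ΣR = (-182 °C − 26.3 °C)/2.301 = -90.5 W
(Negative Q ⇒ heat flows inward; heat gain = 90.5 W.)

Q = 90.5 W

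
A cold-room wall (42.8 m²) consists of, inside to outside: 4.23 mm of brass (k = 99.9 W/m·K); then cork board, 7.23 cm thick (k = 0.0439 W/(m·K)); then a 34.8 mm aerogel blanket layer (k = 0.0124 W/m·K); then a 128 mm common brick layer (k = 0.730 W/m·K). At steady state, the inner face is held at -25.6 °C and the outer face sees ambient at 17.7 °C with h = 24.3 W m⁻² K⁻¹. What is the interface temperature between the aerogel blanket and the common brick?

Resistance network (inner→outer):
  R_brass = L/(kA) = 0.00423/(99.9·42.8) = 9.893×10^-7 K/W
  R_cork board = L/(kA) = 0.0723/(0.0439·42.8) = 0.03848 K/W
  R_aerogel blanket = L/(kA) = 0.0348/(0.0124·42.8) = 0.06557 K/W
  R_common brick = L/(kA) = 0.128/(0.730·42.8) = 0.004097 K/W
  R_conv,out = 1/(hA) = 1/(24.3·42.8) = 9.615×10^-4 K/W
ΣR = 9.893×10^-7 + 0.03848 + 0.06557 + 0.004097 + 9.615×10^-4 = 0.1091 K/W
Q = ΔT/ΣR = (-25.6 °C − 17.7 °C)/0.1091 = -396.9 W
From the inner boundary to the aerogel blanket/common brick interface, ΣR_partial = 0.1041 K/W.
T_interface = T_in − Q·ΣR_partial = -25.6 °C − (-396.9)(0.1041) = 15.7 °C

T = 15.7 °C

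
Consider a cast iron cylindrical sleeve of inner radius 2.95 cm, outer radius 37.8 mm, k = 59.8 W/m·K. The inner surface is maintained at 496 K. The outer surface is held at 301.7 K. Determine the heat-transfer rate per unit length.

Q' = 2πk·ΔT/ln(r₂/r₁) = 2π × 59.8 × 194.3 / ln(0.0378/0.0295) = 2.94×10^5 W/m

Q' = 2.94×10^5 W/m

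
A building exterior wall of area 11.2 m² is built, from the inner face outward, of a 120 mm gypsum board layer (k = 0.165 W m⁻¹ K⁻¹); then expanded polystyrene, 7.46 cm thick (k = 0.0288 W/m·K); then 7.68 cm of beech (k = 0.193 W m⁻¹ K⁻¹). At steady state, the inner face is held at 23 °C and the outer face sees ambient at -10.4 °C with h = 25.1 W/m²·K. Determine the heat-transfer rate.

Q = 99.6 W

Resistance network (inner→outer):
  R_gypsum board = L/(kA) = 0.120/(0.165·11.2) = 0.06494 K/W
  R_expanded polystyrene = L/(kA) = 0.0746/(0.0288·11.2) = 0.2313 K/W
  R_beech = L/(kA) = 0.0768/(0.193·11.2) = 0.03553 K/W
  R_conv,out = 1/(hA) = 1/(25.1·11.2) = 0.003557 K/W
ΣR = 0.06494 + 0.2313 + 0.03553 + 0.003557 = 0.3353 K/W
Q = ΔT/ΣR = (23 °C − -10.4 °C)/0.3353 = 99.6 W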